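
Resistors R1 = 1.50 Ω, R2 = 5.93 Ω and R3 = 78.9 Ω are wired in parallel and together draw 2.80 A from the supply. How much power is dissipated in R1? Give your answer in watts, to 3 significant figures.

7.27 W

We need the common branch voltage; get it from I_total × R_eq, then P = V²/R for the branch.
1/R_eq = 1/1.50 + 1/5.93 + 1/78.9 ⇒ R_eq = 1.179 Ω
V = I_total × R_eq = 2.800 × 1.179 = 3.302 V
P_R1 = V² / R1 = (3.302)² / 1.50 = 7.269 W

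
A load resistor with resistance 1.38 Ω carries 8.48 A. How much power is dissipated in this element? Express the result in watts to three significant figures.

The current through and the resistance of the element are both given; use P = I²R.
P = (8.480 A)² × 1.38 Ω = 99.24 W

99.2 W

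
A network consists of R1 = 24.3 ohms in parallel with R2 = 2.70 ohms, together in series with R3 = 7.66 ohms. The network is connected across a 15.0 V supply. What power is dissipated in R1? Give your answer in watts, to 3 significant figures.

0.537 W

Reduce the parallel combination to a single R_p; the circuit then becomes R_p in series with the remaining resistor.
R_p = (24.3×2.70)/(24.3+2.70) = 2.430 Ω
R_total = R_p + 7.66 = 2.430 + 7.66 = 10.09 Ω
I = V / R_total = 15.0 / 10.09 = 1.487 A
Voltage across the parallel pair: V_p = I × R_p = 1.487 × 2.430 = 3.612 V
R1 has V_p across it, so P = V_p²/R1.
P_R1 = (3.612)² / 24.3 = 0.5370 W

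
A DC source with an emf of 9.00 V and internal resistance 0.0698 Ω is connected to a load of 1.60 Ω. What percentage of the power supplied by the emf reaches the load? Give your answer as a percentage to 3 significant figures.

Both r and R carry the same current, so the power split is just the resistance split: η = R/(R+r).
η = R / (R + r) = 1.60 / (1.60 + 0.0698) = 0.9582

95.8 %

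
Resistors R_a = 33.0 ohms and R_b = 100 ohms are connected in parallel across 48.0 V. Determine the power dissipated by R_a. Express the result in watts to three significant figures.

69.8 W

Parallel branches share the same voltage; P = V²/R gives the branch power in one step.
P_R_a = V² / R_a = (48.0)² / 33.0 Ω = 69.82 W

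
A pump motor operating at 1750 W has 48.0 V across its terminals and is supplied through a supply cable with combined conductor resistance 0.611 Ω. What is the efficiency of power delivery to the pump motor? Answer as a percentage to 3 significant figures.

I = P / V = 1750 / 48.0 = 36.46 A through the supply cable.
P_line = I² R_line = (36.46)² × 0.611 = 812.1 W
P_source = P_load + P_line = 1750 + 812.1 = 2562 W
η = P_load / P_source = 1750 / 2562 = 0.6830

68.3 %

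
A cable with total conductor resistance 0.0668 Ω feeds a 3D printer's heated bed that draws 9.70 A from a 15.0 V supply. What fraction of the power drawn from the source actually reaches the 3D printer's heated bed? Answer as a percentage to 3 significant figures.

The cable carries the full 9.70 A.
P_line = I² R_line = (9.700)² × 0.0668 = 6.285 W
P_source = V I = 15.0 × 9.700 = 145.5 W; P_load = 139.2 W
η = P_load / P_source = 139.2 / 145.5 = 0.9568

95.7 %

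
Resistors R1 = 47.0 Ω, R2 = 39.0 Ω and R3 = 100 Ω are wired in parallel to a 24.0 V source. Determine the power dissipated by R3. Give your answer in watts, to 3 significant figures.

5.76 W

Every branch has 24.0 V across it, so for R3 the power is simply V²/R.
P_R3 = V² / R3 = (24.0)² / 100 Ω = 5.760 W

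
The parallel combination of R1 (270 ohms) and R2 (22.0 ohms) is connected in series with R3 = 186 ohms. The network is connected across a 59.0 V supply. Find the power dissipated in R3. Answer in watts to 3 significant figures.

15.2 W

Reduce the parallel combination to a single R_p; the circuit then becomes R_p in series with the remaining resistor.
R_p = (270×22.0)/(270+22.0) = 20.34 Ω
R_total = R_p + 186 = 20.34 + 186 = 206.3 Ω
I = V / R_total = 59.0 / 206.3 = 0.2859 A
R3 is the series element, so its power is I²R.
P_R3 = (0.2859)² × 186 = 15.21 W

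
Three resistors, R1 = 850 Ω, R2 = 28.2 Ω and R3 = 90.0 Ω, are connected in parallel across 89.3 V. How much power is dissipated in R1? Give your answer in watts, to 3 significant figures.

9.38 W

Each parallel branch sees the full supply voltage, so P = V²/R applies directly to the target branch.
P_R1 = V² / R1 = (89.3)² / 850 Ω = 9.382 W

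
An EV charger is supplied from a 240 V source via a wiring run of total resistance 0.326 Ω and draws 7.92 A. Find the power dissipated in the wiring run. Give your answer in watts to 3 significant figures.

Only the current and the line resistance are needed for the I²R loss.
The wiring run carries the full 7.92 A.
P_line = I² R_line = (7.920)² × 0.326 = 20.45 W

20.4 W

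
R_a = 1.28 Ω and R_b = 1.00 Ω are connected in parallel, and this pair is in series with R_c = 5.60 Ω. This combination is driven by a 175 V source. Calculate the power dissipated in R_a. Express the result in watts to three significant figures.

Reduce the parallel combination to a single R_p; the circuit then becomes R_p in series with the remaining resistor.
R_p = (1.28×1.00)/(1.28+1.00) = 0.5614 Ω
R_total = R_p + 5.60 = 0.5614 + 5.60 = 6.161 Ω
I = V / R_total = 175 / 6.161 = 28.40 A
Voltage across the parallel pair: V_p = I × R_p = 28.40 × 0.5614 = 15.95 V
R_a has V_p across it, so P = V_p²/R_a.
P_R_a = (15.95)² / 1.28 = 198.6 W

199 W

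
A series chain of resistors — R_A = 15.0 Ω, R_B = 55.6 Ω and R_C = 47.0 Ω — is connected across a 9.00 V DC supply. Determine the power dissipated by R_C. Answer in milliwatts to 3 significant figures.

275 mW

In a series string the same current flows through every resistor — find that current, then P = I²R for the one we want.
R_total = 15.0 + 55.6 + 47.0 = 117.6 Ω
I = V / R_total = 9.00 / 117.6 = 0.07653 A
P_R_C = I² × R_C = (0.07653)² × 47.0 = 0.2753 W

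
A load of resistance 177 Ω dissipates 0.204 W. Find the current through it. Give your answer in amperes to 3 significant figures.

0.0339 A

From P = V I = I²R = V²/R, with the two given quantities we get I = √(P / R).
I = √(0.204 / 177) = 0.03395 A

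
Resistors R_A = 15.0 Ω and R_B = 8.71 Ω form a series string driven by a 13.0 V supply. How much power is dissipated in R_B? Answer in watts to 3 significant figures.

2.62 W

Since the resistors are in series they all carry the loop current I = V/R_total; the power in any one is I²R.
R_total = 15.0 + 8.71 = 23.71 Ω
I = V / R_total = 13.0 / 23.71 = 0.5483 A
P_R_B = I² × R_B = (0.5483)² × 8.71 = 2.618 W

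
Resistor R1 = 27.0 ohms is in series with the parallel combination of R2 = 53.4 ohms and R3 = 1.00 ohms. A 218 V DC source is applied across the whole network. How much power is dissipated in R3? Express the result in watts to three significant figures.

58.5 W

First combine the parallel branches into one equivalent R_p, then R1 + R_p is a series pair.
R_p = (53.4×1.00)/(53.4+1.00) = 0.9816 Ω
R_total = 27.0 + 0.9816 = 27.98 Ω
I = V / R_total = 218 / 27.98 = 7.791 A
Voltage across the parallel pair: V_p = I × R_p = 7.791 × 0.9816 = 7.648 V
R3 sees V_p directly, so P = V_p² / R3.
P_R3 = (7.648)² / 1.00 = 58.49 W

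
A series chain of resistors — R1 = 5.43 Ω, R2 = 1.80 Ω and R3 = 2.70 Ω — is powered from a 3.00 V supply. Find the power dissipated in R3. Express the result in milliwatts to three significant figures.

Since the resistors are in series they all carry the loop current I = V/R_total; the power in any one is I²R.
R_total = 5.43 + 1.80 + 2.70 = 9.930 Ω
I = V / R_total = 3.00 / 9.930 = 0.3021 A
P_R3 = I² × R3 = (0.3021)² × 2.70 = 0.2464 W

246 mW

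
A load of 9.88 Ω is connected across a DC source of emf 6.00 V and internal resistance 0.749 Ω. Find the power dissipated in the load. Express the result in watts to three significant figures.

The internal resistance and the load are in series, so the same I flows through both; get I from ε/(r+R), then I²R for the load.
I = ε / (r + R) = 6.00 / (0.749 + 9.88) = 0.5645 A
P_load = I² R = (0.5645)² × 9.88 = 3.148 W

3.15 W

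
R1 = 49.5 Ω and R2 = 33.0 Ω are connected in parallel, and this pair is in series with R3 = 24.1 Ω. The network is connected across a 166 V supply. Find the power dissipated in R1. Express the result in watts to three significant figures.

First find R_p for the parallel pair, then treat R_p + R3 as a series loop.
R_p = (49.5×33.0)/(49.5+33.0) = 19.80 Ω
R_total = R_p + 24.1 = 19.80 + 24.1 = 43.90 Ω
I = V / R_total = 166 / 43.90 = 3.781 A
Voltage across the parallel pair: V_p = I × R_p = 3.781 × 19.80 = 74.87 V
R1 sits across V_p; its power is V_p²/R.
P_R1 = (74.87)² / 49.5 = 113.2 W

113 W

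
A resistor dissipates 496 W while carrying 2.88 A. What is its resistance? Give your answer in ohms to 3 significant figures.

Rearranging the power relation for the two known quantities gives R = P / I².
R = 496 / (2.880)² = 59.80 Ω

59.8 Ω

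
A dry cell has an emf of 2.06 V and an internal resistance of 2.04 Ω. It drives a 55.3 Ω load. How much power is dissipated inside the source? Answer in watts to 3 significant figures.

0.00263 W

r is in series with the load, so it carries the full circuit current — the loss in it is I²r.
I = ε / (r + R) = 2.06 / (2.04 + 55.3) = 0.03593 A
P_int = I² r = (0.03593)² × 2.04 = 0.002633 W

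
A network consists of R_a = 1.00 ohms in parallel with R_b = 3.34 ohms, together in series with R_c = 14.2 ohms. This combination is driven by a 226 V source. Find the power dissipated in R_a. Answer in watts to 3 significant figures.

135 W

Collapse the R_a‖R_b pair into one equivalent R_p; then R_p and R_c form a series string.
R_p = (1.00×3.34)/(1.00+3.34) = 0.7696 Ω
R_total = R_p + 14.2 = 0.7696 + 14.2 = 14.97 Ω
I = V / R_total = 226 / 14.97 = 15.10 A
Voltage across the parallel pair: V_p = I × R_p = 15.10 × 0.7696 = 11.62 V
R_a sits across V_p; its power is V_p²/R.
P_R_a = (11.62)² / 1.00 = 135.0 W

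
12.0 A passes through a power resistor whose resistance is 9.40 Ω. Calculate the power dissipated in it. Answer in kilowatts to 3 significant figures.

1.35 kW

With I and R stated, P = I²R applies in one step.
P = (12.00 A)² × 9.40 Ω = 1354 W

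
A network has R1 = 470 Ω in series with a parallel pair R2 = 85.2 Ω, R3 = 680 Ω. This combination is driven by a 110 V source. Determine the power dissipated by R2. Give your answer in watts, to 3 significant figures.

First combine the parallel branches into one equivalent R_p, then R1 + R_p is a series pair.
R_p = (85.2×680)/(85.2+680) = 75.71 Ω
R_total = 470 + 75.71 = 545.7 Ω
I = V / R_total = 110 / 545.7 = 0.2016 A
Voltage across the parallel pair: V_p = I × R_p = 0.2016 × 75.71 = 15.26 V
R2 sees V_p directly, so P = V_p² / R2.
P_R2 = (15.26)² / 85.2 = 2.734 W

2.73 W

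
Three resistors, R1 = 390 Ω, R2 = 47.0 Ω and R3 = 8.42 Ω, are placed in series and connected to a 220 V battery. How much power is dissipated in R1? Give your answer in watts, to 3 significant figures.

95.1 W

Series elements share the same current, so find I first, then use P = I²R.
R_total = 390 + 47.0 + 8.42 = 445.4 Ω
I = V / R_total = 220 / 445.4 = 0.4939 A
P_R1 = I² × R1 = (0.4939)² × 390 = 95.14 W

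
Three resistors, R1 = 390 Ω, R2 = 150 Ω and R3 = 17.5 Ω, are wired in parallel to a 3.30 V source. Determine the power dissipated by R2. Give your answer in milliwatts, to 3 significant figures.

72.6 mW

Parallel branches share the same voltage; P = V²/R gives the branch power in one step.
P_R2 = V² / R2 = (3.30)² / 150 Ω = 0.07260 W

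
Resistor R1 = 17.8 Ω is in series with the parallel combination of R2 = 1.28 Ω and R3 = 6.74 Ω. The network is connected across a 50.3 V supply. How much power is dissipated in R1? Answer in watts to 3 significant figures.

First combine the parallel branches into one equivalent R_p, then R1 + R_p is a series pair.
R_p = (1.28×6.74)/(1.28+6.74) = 1.076 Ω
R_total = 17.8 + 1.076 = 18.88 Ω
I = V / R_total = 50.3 / 18.88 = 2.665 A
R1 carries the full series current, so P = I²R.
P_R1 = (2.665)² × 17.8 = 126.4 W

126 W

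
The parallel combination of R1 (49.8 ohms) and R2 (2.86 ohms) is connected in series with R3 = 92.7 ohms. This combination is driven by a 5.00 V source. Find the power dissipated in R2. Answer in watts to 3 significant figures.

First find R_p for the parallel pair, then treat R_p + R3 as a series loop.
R_p = (49.8×2.86)/(49.8+2.86) = 2.705 Ω
R_total = R_p + 92.7 = 2.705 + 92.7 = 95.40 Ω
I = V / R_total = 5.00 / 95.40 = 0.05241 A
Voltage across the parallel pair: V_p = I × R_p = 0.05241 × 2.705 = 0.1417 V
R2 sits across V_p; its power is V_p²/R.
P_R2 = (0.1417)² / 2.86 = 0.007025 W

0.00703 W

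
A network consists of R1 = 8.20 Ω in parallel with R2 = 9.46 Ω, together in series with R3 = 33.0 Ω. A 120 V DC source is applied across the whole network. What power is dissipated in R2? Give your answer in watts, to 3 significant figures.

21.0 W

Combine R1 and R2 into their parallel equivalent first, reducing the network to two series resistors.
R_p = (8.20×9.46)/(8.20+9.46) = 4.393 Ω
R_total = R_p + 33.0 = 4.393 + 33.0 = 37.39 Ω
I = V / R_total = 120 / 37.39 = 3.209 A
Voltage across the parallel pair: V_p = I × R_p = 3.209 × 4.393 = 14.10 V
R2 sits across V_p; its power is V_p²/R.
P_R2 = (14.10)² / 9.46 = 21.01 W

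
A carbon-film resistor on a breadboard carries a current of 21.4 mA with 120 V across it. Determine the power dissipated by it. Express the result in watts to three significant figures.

2.57 W

Both the voltage across and the current through the element are known, so P = V I applies directly.
P = 120 V × 0.02140 A = 2.568 W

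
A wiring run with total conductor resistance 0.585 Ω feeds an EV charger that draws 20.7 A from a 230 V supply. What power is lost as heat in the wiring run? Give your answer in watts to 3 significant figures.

The wiring run and load are in series, so the same current flows in both; the loss is I²R_line.
The wiring run carries the full 20.7 A.
P_line = I² R_line = (20.70)² × 0.585 = 250.7 W

251 W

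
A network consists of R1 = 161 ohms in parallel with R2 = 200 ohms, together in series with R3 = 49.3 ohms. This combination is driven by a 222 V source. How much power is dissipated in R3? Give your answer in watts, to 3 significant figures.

Reduce the parallel combination to a single R_p; the circuit then becomes R_p in series with the remaining resistor.
R_p = (161×200)/(161+200) = 89.20 Ω
R_total = R_p + 49.3 = 89.20 + 49.3 = 138.5 Ω
I = V / R_total = 222 / 138.5 = 1.603 A
All the supply current flows through R3; use P = I²R3.
P_R3 = (1.603)² × 49.3 = 126.7 W

127 W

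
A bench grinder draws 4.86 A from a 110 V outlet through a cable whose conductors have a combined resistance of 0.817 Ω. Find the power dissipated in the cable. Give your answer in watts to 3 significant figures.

Line loss is just I²R for the cable — we know both I and R_line directly.
The cable carries the full 4.86 A.
P_line = I² R_line = (4.860)² × 0.817 = 19.30 W

19.3 W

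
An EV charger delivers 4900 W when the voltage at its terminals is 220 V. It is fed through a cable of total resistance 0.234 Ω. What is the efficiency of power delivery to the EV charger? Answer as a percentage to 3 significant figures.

97.7 %

I = P / V = 4900 / 220 = 22.27 A through the cable.
P_line = I² R_line = (22.27)² × 0.234 = 116.1 W
P_source = P_load + P_line = 4900 + 116.1 = 5016 W
η = P_load / P_source = 4900 / 5016 = 0.9769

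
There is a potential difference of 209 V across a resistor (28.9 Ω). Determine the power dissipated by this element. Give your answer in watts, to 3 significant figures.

Voltage and resistance are given, so P = V²/R is the one-step route.
P = (209 V)² / 28.9 Ω = 1511 W

1510 W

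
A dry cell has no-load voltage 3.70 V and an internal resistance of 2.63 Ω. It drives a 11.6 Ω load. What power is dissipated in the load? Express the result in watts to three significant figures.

0.784 W

Find the circuit current first, then P = I²R for the load (series elements share I).
I = ε / (r + R) = 3.70 / (2.63 + 11.6) = 0.2600 A
P_load = I² R = (0.2600)² × 11.6 = 0.7842 W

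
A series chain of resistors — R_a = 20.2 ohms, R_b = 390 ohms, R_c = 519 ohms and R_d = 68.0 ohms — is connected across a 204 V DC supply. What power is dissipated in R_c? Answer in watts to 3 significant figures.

In a series string the same current flows through every resistor — find that current, then P = I²R for the one we want.
R_total = 20.2 + 390 + 519 + 68.0 = 997.2 Ω
I = V / R_total = 204 / 997.2 = 0.2046 A
P_R_c = I² × R_c = (0.2046)² × 519 = 21.72 W

21.7 W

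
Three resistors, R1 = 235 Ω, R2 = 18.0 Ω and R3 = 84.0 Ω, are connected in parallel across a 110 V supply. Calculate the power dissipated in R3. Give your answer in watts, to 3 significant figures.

144 W

The supply voltage appears across each parallel branch — just use P = V²/R3.
P_R3 = V² / R3 = (110)² / 84.0 Ω = 144.0 W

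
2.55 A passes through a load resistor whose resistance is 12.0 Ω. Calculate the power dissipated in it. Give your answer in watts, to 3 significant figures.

With I and R stated, P = I²R applies in one step.
P = (2.550 A)² × 12.0 Ω = 78.03 W

78.0 W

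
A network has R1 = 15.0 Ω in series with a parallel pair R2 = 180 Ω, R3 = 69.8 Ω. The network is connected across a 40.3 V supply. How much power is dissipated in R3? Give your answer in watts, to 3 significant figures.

13.8 W

Reduce the parallel pair to R_p first; the network is then a simple series string.
R_p = (180×69.8)/(180+69.8) = 50.30 Ω
R_total = 15.0 + 50.30 = 65.30 Ω
I = V / R_total = 40.3 / 65.30 = 0.6172 A
Voltage across the parallel pair: V_p = I × R_p = 0.6172 × 50.30 = 31.04 V
R3 is across V_p, so use P = V²/R for that branch.
P_R3 = (31.04)² / 69.8 = 13.81 W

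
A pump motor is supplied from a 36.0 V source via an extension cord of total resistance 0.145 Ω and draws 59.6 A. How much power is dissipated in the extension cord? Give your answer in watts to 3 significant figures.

Only the current and the line resistance are needed for the I²R loss.
The extension cord carries the full 59.6 A.
P_line = I² R_line = (59.60)² × 0.145 = 515.1 W

515 W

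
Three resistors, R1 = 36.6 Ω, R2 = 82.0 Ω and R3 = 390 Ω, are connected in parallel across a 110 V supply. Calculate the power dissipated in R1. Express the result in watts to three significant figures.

331 W

Every branch has 110 V across it, so for R1 the power is simply V²/R.
P_R1 = V² / R1 = (110)² / 36.6 Ω = 330.6 W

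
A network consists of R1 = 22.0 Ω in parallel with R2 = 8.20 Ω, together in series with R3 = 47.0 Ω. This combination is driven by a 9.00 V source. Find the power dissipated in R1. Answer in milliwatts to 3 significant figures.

Reduce the parallel combination to a single R_p; the circuit then becomes R_p in series with the remaining resistor.
R_p = (22.0×8.20)/(22.0+8.20) = 5.974 Ω
R_total = R_p + 47.0 = 5.974 + 47.0 = 52.97 Ω
I = V / R_total = 9.00 / 52.97 = 0.1699 A
Voltage across the parallel pair: V_p = I × R_p = 0.1699 × 5.974 = 1.015 V
R1 sits across V_p; its power is V_p²/R.
P_R1 = (1.015)² / 22.0 = 0.04682 W

46.8 mW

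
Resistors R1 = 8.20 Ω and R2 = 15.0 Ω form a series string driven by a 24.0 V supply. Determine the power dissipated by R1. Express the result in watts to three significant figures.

Series elements share the same current, so find I first, then use P = I²R.
R_total = 8.20 + 15.0 = 23.20 Ω
I = V / R_total = 24.0 / 23.20 = 1.034 A
P_R1 = I² × R1 = (1.034)² × 8.20 = 8.775 W

8.78 W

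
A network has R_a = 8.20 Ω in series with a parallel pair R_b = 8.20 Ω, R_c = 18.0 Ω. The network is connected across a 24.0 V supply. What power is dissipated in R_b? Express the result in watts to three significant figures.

11.6 W

First combine the parallel branches into one equivalent R_p, then R_a + R_p is a series pair.
R_p = (8.20×18.0)/(8.20+18.0) = 5.634 Ω
R_total = 8.20 + 5.634 = 13.83 Ω
I = V / R_total = 24.0 / 13.83 = 1.735 A
Voltage across the parallel pair: V_p = I × R_p = 1.735 × 5.634 = 9.774 V
With V_p across R_b, its power is V_p²/R_b.
P_R_b = (9.774)² / 8.20 = 11.65 W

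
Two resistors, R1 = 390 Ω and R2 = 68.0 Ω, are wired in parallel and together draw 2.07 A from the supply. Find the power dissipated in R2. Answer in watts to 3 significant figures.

211 W

We need the common branch voltage; get it from I_total × R_eq, then P = V²/R for the branch.
1/R_eq = 1/390 + 1/68.0 ⇒ R_eq = 57.90 Ω
V = I_total × R_eq = 2.070 × 57.90 = 119.9 V
P_R2 = V² / R2 = (119.9)² / 68.0 = 211.3 W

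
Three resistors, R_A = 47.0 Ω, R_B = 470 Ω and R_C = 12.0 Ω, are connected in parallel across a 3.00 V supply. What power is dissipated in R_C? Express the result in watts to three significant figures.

0.750 W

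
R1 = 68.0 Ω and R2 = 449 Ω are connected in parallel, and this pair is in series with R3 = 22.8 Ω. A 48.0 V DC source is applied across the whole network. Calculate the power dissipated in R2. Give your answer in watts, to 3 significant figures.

2.67 W

Reduce the parallel combination to a single R_p; the circuit then becomes R_p in series with the remaining resistor.
R_p = (68.0×449)/(68.0+449) = 59.06 Ω
R_total = R_p + 22.8 = 59.06 + 22.8 = 81.86 Ω
I = V / R_total = 48.0 / 81.86 = 0.5864 A
Voltage across the parallel pair: V_p = I × R_p = 0.5864 × 59.06 = 34.63 V
R2 sits across V_p; its power is V_p²/R.
P_R2 = (34.63)² / 449 = 2.671 W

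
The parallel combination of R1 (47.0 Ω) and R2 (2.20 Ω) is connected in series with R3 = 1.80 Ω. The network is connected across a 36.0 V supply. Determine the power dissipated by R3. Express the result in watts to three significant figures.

153 W

Reduce the parallel combination to a single R_p; the circuit then becomes R_p in series with the remaining resistor.
R_p = (47.0×2.20)/(47.0+2.20) = 2.102 Ω
R_total = R_p + 1.80 = 2.102 + 1.80 = 3.902 Ω
I = V / R_total = 36.0 / 3.902 = 9.227 A
All the supply current flows through R3; use P = I²R3.
P_R3 = (9.227)² × 1.80 = 153.2 W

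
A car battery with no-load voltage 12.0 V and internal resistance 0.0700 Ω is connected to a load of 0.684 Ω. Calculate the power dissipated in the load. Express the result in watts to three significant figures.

173 W

Load and internal resistance form a series loop — compute the loop current, then the load power via I²R.
I = ε / (r + R) = 12.0 / (0.0700 + 0.684) = 15.92 A
P_load = I² R = (15.92)² × 0.684 = 173.3 W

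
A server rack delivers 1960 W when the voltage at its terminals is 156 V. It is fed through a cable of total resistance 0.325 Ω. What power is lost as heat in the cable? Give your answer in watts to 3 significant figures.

51.3 W

The cable is a series resistance carrying the load current; its dissipation is I²R_line.
I = P / V = 1960 / 156 = 12.56 A through the cable.
P_line = I² R_line = (12.56)² × 0.325 = 51.30 W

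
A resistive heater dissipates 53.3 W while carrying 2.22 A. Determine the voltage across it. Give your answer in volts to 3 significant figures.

From P = V I = I²R = V²/R, with the two given quantities we get V = P / I.
V = 53.3 / 2.220 = 24.01 V

24.0 V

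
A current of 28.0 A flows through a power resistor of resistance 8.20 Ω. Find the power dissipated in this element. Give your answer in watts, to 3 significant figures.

Knowing I and R, the power is just I²R — no need to find V first.
P = (28.00 A)² × 8.20 Ω = 6429 W

6430 W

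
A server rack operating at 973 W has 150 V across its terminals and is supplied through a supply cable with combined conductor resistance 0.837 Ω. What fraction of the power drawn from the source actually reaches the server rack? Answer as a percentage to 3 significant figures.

I = P / V = 973 / 150 = 6.487 A through the supply cable.
P_line = I² R_line = (6.487)² × 0.837 = 35.22 W
P_source = P_load + P_line = 973.0 + 35.22 = 1008 W
η = P_load / P_source = 973.0 / 1008 = 0.9651

96.5 %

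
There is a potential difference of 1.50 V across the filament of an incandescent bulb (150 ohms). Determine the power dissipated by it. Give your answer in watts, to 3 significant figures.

With V across and R both known, P = V²/R gives the dissipation directly.
P = (1.50 V)² / 150 Ω = 0.01500 W

0.0150 W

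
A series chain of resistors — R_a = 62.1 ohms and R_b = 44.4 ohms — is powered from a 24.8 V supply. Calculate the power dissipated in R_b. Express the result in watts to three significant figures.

Since the resistors are in series they all carry the loop current I = V/R_total; the power in any one is I²R.
R_total = 62.1 + 44.4 = 106.5 Ω
I = V / R_total = 24.8 / 106.5 = 0.2329 A
P_R_b = I² × R_b = (0.2329)² × 44.4 = 2.408 W

2.41 W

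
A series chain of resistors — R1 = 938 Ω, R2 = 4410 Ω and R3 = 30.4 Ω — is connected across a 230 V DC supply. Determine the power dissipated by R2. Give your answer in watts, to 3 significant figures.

8.06 W

In a series string the same current flows through every resistor — find that current, then P = I²R for the one we want.
R_total = 938 + 4410 + 30.4 = 5378 Ω
I = V / R_total = 230 / 5378 = 0.04276 A
P_R2 = I² × R2 = (0.04276)² × 4410 = 8.065 W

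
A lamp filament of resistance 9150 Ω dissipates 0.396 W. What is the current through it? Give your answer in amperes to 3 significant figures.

From P = V I = I²R = V²/R, with the two given quantities we get I = √(P / R).
I = √(0.396 / 9150) = 0.006579 A

0.00658 A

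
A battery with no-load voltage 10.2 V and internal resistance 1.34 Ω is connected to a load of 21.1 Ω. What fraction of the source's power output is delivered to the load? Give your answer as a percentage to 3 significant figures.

The source delivers εI, of which I²R reaches the load and I²r is lost; since I is common, η = R/(R+r).
η = R / (R + r) = 21.1 / (21.1 + 1.34) = 0.9403

94.0 %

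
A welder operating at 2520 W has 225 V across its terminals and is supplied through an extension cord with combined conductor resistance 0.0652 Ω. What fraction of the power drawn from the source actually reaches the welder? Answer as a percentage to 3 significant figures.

99.7 %

I = P / V = 2520 / 225 = 11.20 A through the extension cord.
P_line = I² R_line = (11.20)² × 0.0652 = 8.179 W
P_source = P_load + P_line = 2520 + 8.179 = 2528 W
η = P_load / P_source = 2520 / 2528 = 0.9968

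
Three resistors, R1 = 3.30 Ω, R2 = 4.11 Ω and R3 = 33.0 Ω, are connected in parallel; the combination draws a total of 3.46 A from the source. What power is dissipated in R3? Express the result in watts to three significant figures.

The branches share the same voltage, but only the total current is given — find V from the equivalent resistance first.
1/R_eq = 1/3.30 + 1/4.11 + 1/33.0 ⇒ R_eq = 1.734 Ω
V = I_total × R_eq = 3.460 × 1.734 = 6.000 V
P_R3 = V² / R3 = (6.000)² / 33.0 = 1.091 W

1.09 W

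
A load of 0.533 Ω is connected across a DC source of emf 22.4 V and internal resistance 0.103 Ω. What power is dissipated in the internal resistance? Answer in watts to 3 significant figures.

The internal resistance carries the same current as the load; P_int = I²r.
I = ε / (r + R) = 22.4 / (0.103 + 0.533) = 35.22 A
P_int = I² r = (35.22)² × 0.103 = 127.8 W

128 W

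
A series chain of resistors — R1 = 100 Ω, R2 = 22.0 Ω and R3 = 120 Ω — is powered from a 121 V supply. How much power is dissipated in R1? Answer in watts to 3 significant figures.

Since the resistors are in series they all carry the loop current I = V/R_total; the power in any one is I²R.
R_total = 100 + 22.0 + 120 = 242.0 Ω
I = V / R_total = 121 / 242.0 = 0.5000 A
P_R1 = I² × R1 = (0.5000)² × 100 = 25.00 W

25.0 W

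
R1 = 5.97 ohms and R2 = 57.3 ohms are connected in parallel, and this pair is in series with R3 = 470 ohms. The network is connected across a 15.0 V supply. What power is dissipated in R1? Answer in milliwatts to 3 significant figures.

4.87 mW

Combine R1 and R2 into their parallel equivalent first, reducing the network to two series resistors.
R_p = (5.97×57.3)/(5.97+57.3) = 5.407 Ω
R_total = R_p + 470 = 5.407 + 470 = 475.4 Ω
I = V / R_total = 15.0 / 475.4 = 0.03155 A
Voltage across the parallel pair: V_p = I × R_p = 0.03155 × 5.407 = 0.1706 V
R1 has V_p across it, so P = V_p²/R1.
P_R1 = (0.1706)² / 5.97 = 0.004875 W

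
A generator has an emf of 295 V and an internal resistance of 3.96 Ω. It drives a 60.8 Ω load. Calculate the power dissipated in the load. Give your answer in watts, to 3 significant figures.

1260 W

Find the circuit current first, then P = I²R for the load (series elements share I).
I = ε / (r + R) = 295 / (3.96 + 60.8) = 4.555 A
P_load = I² R = (4.555)² × 60.8 = 1262 W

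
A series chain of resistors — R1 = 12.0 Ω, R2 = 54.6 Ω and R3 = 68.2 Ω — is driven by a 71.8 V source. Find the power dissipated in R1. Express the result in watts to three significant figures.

Series elements share the same current, so find I first, then use P = I²R.
R_total = 12.0 + 54.6 + 68.2 = 134.8 Ω
I = V / R_total = 71.8 / 134.8 = 0.5326 A
P_R1 = I² × R1 = (0.5326)² × 12.0 = 3.404 W

3.40 W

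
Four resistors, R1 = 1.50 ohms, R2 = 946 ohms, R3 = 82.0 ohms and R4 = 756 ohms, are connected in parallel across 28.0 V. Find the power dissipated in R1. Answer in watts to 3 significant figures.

523 W

Parallel branches share the same voltage; P = V²/R gives the branch power in one step.
P_R1 = V² / R1 = (28.0)² / 1.50 Ω = 522.7 W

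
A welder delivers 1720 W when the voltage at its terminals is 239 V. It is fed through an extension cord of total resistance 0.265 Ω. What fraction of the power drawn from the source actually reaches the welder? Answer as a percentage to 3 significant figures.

I = P / V = 1720 / 239 = 7.197 A through the extension cord.
P_line = I² R_line = (7.197)² × 0.265 = 13.72 W
P_source = P_load + P_line = 1720 + 13.72 = 1734 W
η = P_load / P_source = 1720 / 1734 = 0.9921

99.2 %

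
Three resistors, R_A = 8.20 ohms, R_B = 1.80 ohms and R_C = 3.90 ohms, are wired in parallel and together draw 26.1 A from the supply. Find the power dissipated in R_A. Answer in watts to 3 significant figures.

95.2 W

Only the total current is stated, so first find the parallel equivalent to get the voltage across the combination.
1/R_eq = 1/8.20 + 1/1.80 + 1/3.90 ⇒ R_eq = 1.071 Ω
V = I_total × R_eq = 26.10 × 1.071 = 27.95 V
P_R_A = V² / R_A = (27.95)² / 8.20 = 95.25 W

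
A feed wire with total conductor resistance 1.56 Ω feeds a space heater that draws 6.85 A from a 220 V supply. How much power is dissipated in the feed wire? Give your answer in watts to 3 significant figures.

The feed wire and load are in series, so the same current flows in both; the loss is I²R_line.
The feed wire carries the full 6.85 A.
P_line = I² R_line = (6.850)² × 1.56 = 73.20 W

73.2 W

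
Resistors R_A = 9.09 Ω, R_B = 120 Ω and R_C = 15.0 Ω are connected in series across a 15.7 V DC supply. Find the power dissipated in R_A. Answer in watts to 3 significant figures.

Since the resistors are in series they all carry the loop current I = V/R_total; the power in any one is I²R.
R_total = 9.09 + 120 + 15.0 = 144.1 Ω
I = V / R_total = 15.7 / 144.1 = 0.1090 A
P_R_A = I² × R_A = (0.1090)² × 9.09 = 0.1079 W

0.108 W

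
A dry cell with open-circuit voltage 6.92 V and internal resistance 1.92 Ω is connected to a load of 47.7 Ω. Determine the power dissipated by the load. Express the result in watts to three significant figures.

0.928 W

The internal resistance and the load are in series, so the same I flows through both; get I from ε/(r+R), then I²R for the load.
I = ε / (r + R) = 6.92 / (1.92 + 47.7) = 0.1395 A
P_load = I² R = (0.1395)² × 47.7 = 0.9277 W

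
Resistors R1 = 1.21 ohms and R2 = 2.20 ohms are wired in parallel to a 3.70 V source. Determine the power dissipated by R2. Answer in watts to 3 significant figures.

6.22 W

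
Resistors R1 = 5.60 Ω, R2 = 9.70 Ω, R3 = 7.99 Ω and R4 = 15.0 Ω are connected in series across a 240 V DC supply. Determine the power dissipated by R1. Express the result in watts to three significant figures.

Series elements share the same current, so find I first, then use P = I²R.
R_total = 5.60 + 9.70 + 7.99 + 15.0 = 38.29 Ω
I = V / R_total = 240 / 38.29 = 6.268 A
P_R1 = I² × R1 = (6.268)² × 5.60 = 220.0 W

220 W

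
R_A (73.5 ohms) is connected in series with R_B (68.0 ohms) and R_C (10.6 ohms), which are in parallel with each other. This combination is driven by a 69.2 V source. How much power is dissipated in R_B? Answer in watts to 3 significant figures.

Collapse R_B‖R_C to a single equivalent, reducing the network to two series elements.
R_p = (68.0×10.6)/(68.0+10.6) = 9.170 Ω
R_total = 73.5 + 9.170 = 82.67 Ω
I = V / R_total = 69.2 / 82.67 = 0.8371 A
Voltage across the parallel pair: V_p = I × R_p = 0.8371 × 9.170 = 7.676 V
R_B sees V_p directly, so P = V_p² / R_B.
P_R_B = (7.676)² / 68.0 = 0.8665 W

0.867 W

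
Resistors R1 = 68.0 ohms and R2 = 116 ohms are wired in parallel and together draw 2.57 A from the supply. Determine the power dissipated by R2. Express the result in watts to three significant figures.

The branches share the same voltage, but only the total current is given — find V from the equivalent resistance first.
1/R_eq = 1/68.0 + 1/116 ⇒ R_eq = 42.87 Ω
V = I_total × R_eq = 2.570 × 42.87 = 110.2 V
P_R2 = V² / R2 = (110.2)² / 116 = 104.6 W

105 W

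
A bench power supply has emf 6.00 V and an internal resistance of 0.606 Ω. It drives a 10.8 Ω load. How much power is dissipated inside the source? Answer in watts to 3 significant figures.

0.168 W

The internal resistance carries the same current as the load; P_int = I²r.
I = ε / (r + R) = 6.00 / (0.606 + 10.8) = 0.5260 A
P_int = I² r = (0.5260)² × 0.606 = 0.1677 W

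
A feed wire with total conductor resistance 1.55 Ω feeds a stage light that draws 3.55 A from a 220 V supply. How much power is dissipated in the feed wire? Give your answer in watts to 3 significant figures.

The feed wire and load are in series, so the same current flows in both; the loss is I²R_line.
The feed wire carries the full 3.55 A.
P_line = I² R_line = (3.550)² × 1.55 = 19.53 W

19.5 W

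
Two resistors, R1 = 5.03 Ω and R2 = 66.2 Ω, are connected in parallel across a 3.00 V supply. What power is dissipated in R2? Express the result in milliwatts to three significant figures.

136 mW

Every branch has 3.00 V across it, so for R2 the power is simply V²/R.
P_R2 = V² / R2 = (3.00)² / 66.2 Ω = 0.1360 W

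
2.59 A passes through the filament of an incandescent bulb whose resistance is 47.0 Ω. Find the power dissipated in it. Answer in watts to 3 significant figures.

Current and resistance are given, so P = I²R is the direct form.
P = (2.590 A)² × 47.0 Ω = 315.3 W

315 W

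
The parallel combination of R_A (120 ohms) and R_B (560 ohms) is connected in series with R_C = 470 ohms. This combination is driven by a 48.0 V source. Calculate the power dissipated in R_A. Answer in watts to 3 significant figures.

Collapse the R_A‖R_B pair into one equivalent R_p; then R_p and R_C form a series string.
R_p = (120×560)/(120+560) = 98.82 Ω
R_total = R_p + 470 = 98.82 + 470 = 568.8 Ω
I = V / R_total = 48.0 / 568.8 = 0.08438 A
Voltage across the parallel pair: V_p = I × R_p = 0.08438 × 98.82 = 8.339 V
Use P = V²/R for R_A with V = V_p.
P_R_A = (8.339)² / 120 = 0.5795 W

0.580 W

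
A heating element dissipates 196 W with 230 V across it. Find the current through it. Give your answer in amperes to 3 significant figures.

0.852 A

Rearranging the power relation for the two known quantities gives I = P / V.
I = 196 / 230 = 0.8522 A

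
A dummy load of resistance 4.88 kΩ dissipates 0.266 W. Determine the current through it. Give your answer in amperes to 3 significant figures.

From P = V I = I²R = V²/R, with the two given quantities we get I = √(P / R).
I = √(0.266 / 4880) = 0.007383 A

0.00738 A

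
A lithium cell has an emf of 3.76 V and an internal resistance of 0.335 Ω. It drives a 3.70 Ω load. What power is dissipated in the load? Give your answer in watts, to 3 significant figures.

Find the circuit current first, then P = I²R for the load (series elements share I).
I = ε / (r + R) = 3.76 / (0.335 + 3.70) = 0.9318 A
P_load = I² R = (0.9318)² × 3.70 = 3.213 W

3.21 W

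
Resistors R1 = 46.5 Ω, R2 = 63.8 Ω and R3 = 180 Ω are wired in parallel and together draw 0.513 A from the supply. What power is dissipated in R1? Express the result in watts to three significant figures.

3.10 W

We need the common branch voltage; get it from I_total × R_eq, then P = V²/R for the branch.
1/R_eq = 1/46.5 + 1/63.8 + 1/180 ⇒ R_eq = 23.40 Ω
V = I_total × R_eq = 0.5130 × 23.40 = 12.00 V
P_R1 = V² / R1 = (12.00)² / 46.5 = 3.099 W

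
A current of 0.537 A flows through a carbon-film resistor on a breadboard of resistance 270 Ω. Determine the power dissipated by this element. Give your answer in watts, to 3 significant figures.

Current and resistance are given, so P = I²R is the direct form.
P = (0.5370 A)² × 270 Ω = 77.86 W

77.9 W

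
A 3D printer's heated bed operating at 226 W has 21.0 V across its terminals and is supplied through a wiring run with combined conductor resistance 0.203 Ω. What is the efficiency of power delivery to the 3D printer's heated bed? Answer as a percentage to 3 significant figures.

90.6 %

I = P / V = 226 / 21.0 = 10.76 A through the wiring run.
P_line = I² R_line = (10.76)² × 0.203 = 23.51 W
P_source = P_load + P_line = 226.0 + 23.51 = 249.5 W
η = P_load / P_source = 226.0 / 249.5 = 0.9058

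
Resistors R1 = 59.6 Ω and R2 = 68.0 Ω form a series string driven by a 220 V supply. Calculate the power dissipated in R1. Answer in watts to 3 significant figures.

177 W

The current is common to all series resistors; compute it, then apply P = I²R for the target.
R_total = 59.6 + 68.0 = 127.6 Ω
I = V / R_total = 220 / 127.6 = 1.724 A
P_R1 = I² × R1 = (1.724)² × 59.6 = 177.2 W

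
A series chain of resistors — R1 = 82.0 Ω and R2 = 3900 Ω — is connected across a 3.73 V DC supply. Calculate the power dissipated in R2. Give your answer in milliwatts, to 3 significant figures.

3.42 mW

Every series element carries the same I. Get I from the total resistance, then P = I² × R2.
R_total = 82.0 + 3900 = 3982 Ω
I = V / R_total = 3.73 / 3982 = 0.0009367 A
P_R2 = I² × R2 = (0.0009367)² × 3900 = 0.003422 W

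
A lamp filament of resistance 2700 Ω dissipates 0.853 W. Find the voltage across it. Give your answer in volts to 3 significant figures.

48.0 V

Rearranging the power relation for the two known quantities gives V = √(P R).
V = √(0.853 × 2700) = 47.99 V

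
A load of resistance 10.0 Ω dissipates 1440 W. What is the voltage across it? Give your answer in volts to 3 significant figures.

The two known quantities fix the third via V = √(P R).
V = √(1440 × 10.0) = 120.0 V

120 V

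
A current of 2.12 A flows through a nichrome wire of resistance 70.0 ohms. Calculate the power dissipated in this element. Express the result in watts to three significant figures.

315 W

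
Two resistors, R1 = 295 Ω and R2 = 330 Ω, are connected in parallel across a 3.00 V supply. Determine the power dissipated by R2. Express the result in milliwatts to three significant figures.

Each parallel branch sees the full supply voltage, so P = V²/R applies directly to the target branch.
P_R2 = V² / R2 = (3.00)² / 330 Ω = 0.02727 W

27.3 mW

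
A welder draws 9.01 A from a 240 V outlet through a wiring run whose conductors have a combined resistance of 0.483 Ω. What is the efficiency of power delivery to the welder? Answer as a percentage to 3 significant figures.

The wiring run carries the full 9.01 A.
P_line = I² R_line = (9.010)² × 0.483 = 39.21 W
P_source = V I = 240 × 9.010 = 2162 W; P_load = 2123 W
η = P_load / P_source = 2123 / 2162 = 0.9819

98.2 %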